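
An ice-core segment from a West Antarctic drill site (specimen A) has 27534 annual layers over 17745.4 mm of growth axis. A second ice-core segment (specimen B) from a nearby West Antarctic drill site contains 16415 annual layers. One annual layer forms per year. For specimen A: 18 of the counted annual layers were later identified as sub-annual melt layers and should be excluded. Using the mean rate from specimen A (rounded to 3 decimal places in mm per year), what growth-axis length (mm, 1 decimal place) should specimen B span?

Specimen A: adjusted count: 27534 − 18 = 27516 annual layers.
A: Extension rate ≈ 17745.4 / 27516 = 0.645 mm/year.
For B, 0.645 mm/year × 16415 years = 10587.7 mm.

10587.7 mm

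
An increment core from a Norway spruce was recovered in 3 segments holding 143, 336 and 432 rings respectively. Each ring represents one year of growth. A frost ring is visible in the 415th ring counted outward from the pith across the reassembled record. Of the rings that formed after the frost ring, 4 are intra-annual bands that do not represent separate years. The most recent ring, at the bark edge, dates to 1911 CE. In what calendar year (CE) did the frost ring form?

1419 CE

Total rings = 143 + 336 + 432 = 911.
911 − 415 = 496 rings lie beyond the frost ring toward the bark edge.
Removing the 4 false rings leaves 496 − 4 = 492 true rings beyond the frost ring.
The ring at the bark edge is 1911 CE, so the frost ring dates to 1911 − 492 = 1419 CE.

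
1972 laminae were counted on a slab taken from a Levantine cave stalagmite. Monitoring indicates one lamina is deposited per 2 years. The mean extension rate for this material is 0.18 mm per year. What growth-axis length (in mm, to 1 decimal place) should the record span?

709.9 mm

1972 laminae at 2 years each span 1972 × 2 = 3944 years.
3944 years at 0.18 mm/year gives 0.18 × 3944 = 709.9 mm.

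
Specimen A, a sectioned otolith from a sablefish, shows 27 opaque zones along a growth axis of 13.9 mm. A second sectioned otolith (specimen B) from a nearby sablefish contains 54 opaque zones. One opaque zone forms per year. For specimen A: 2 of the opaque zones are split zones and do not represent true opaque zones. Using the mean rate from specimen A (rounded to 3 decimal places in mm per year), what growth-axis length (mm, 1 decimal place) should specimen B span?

30.0 mm

Specimen A: correcting the raw count gives 27 − 2 = 25 true opaque zones.
A: Mean rate = 13.9 mm / 25 years ≈ 0.556 mm/year.
B's length ≈ 0.556 × 54 = 30.0 mm.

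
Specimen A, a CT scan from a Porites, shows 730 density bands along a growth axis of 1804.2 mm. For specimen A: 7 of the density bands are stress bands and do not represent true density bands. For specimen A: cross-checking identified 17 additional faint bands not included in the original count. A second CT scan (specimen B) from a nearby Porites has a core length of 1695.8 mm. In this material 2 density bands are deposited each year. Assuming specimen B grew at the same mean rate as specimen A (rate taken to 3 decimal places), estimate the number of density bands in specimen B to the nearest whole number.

696 density bands

Specimen A: after corrections the count is 730 − 7 + 17 = 740 density bands.
Specimen A: 740 density bands at 2 per year is 740 / 2 = 370 years.
A: Extension rate ≈ 1804.2 / 370 = 4.876 mm/year.
For B, 1695.8 / 4.876 = 347.79 years; at 2 density bands per year that is 347.79 × 2 ≈ 696 density bands.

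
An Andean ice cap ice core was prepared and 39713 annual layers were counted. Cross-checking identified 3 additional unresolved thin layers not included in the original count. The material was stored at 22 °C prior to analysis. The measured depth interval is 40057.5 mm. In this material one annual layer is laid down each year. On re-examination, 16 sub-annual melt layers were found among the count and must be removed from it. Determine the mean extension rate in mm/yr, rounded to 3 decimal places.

Adjusted count: 39713 − 16 + 3 = 39700 annual layers.
Mean rate = 40057.5 mm / 39700 years ≈ 1.009 mm/yr.

1.009 mm/yr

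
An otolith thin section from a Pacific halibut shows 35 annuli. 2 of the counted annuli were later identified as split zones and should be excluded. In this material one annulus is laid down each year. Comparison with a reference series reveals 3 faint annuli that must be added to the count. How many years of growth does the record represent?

Correcting the raw count gives 35 − 2 + 3 = 36 true annuli.
With a one-to-one annulus periodicity this is 36 years.

36 years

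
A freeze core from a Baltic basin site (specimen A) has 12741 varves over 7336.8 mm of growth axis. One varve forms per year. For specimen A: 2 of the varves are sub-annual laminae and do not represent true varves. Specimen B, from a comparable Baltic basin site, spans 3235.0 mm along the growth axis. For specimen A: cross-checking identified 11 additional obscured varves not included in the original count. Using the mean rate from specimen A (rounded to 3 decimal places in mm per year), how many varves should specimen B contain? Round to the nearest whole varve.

5626 varves

Specimen A: correcting the raw count gives 12741 − 2 + 11 = 12750 true varves.
A: Mean rate = 7336.8 mm / 12750 years ≈ 0.575 mm/yr.
For B, 3235.0 / 0.575 = 5626.09 years ≈ 5626 varves.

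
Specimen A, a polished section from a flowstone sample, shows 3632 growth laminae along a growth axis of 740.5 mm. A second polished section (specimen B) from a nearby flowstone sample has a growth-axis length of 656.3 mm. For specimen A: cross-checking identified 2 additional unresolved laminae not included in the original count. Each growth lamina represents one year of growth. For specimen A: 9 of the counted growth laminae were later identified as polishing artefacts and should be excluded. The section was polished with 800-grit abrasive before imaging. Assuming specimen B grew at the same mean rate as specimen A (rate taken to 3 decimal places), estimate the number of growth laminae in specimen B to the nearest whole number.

3217 growth laminae

Specimen A: true growth lamina count = 3632 − 9 + 2 = 3625.
A: Extension rate ≈ 740.5 / 3625 = 0.204 mm per year.
For B, 656.3 / 0.204 = 3217.16 years ≈ 3217 growth laminae.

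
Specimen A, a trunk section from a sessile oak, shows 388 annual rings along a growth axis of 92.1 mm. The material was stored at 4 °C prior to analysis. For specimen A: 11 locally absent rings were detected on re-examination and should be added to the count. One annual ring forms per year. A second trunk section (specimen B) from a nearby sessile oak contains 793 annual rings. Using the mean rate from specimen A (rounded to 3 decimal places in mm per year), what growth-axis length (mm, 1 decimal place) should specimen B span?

Specimen A: correcting the raw count gives 388 + 11 = 399 true annual rings.
A: Mean rate = 92.1 mm / 399 years ≈ 0.231 mm/year.
B's length ≈ 0.231 × 793 = 183.2 mm.

183.2 mm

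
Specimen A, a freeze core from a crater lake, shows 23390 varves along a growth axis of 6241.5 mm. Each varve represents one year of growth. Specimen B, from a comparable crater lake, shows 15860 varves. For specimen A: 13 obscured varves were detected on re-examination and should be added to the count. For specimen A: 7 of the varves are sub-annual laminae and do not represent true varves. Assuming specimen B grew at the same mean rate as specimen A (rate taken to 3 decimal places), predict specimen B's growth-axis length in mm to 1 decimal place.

4234.6 mm

Specimen A: true varve count = 23390 − 7 + 13 = 23396.
A: Extension rate ≈ 6241.5 / 23396 = 0.267 mm/year.
For B, 0.267 mm/year × 15860 years = 4234.6 mm.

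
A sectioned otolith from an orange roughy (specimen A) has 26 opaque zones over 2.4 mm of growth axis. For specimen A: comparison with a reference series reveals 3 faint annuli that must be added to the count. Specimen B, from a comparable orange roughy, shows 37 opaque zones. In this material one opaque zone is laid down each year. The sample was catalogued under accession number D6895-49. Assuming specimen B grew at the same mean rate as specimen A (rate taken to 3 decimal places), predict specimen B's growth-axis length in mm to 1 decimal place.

Specimen A: adjusted count: 26 + 3 = 29 opaque zones.
A: 2.4 mm over 29 years gives 2.4 / 29 ≈ 0.083 mm/yr.
Length of B = 0.083 × 37 = 3.1 mm.

3.1 mm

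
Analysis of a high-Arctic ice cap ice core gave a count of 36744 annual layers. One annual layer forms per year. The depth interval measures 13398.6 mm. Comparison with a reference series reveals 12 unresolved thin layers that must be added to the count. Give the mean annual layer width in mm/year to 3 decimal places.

0.365 mm/year

True annual layer count = 36744 + 12 = 36756.
Extension rate ≈ 13398.6 / 36756 = 0.365 mm/year.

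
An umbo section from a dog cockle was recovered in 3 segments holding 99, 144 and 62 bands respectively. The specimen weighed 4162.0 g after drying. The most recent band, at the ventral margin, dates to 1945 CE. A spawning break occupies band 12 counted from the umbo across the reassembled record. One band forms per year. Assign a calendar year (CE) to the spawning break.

Total bands = 99 + 144 + 62 = 305.
The spawning break sits at band 12 from the umbo, so 305 − 12 = 293 bands formed after it.
1945 − 293 = 1652 CE.

1652 CE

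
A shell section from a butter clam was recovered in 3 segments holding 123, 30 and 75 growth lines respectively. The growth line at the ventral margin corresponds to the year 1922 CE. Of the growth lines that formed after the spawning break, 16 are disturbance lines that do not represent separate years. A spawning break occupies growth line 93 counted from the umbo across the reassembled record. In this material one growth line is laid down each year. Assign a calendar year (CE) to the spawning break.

1803 CE

Total growth lines = 123 + 30 + 75 = 228.
The spawning break sits at growth line 93 from the umbo, so 228 − 93 = 135 growth lines formed after it.
135 − 16 false = 119 true growth lines after the spawning break.
1922 − 119 = 1803 CE.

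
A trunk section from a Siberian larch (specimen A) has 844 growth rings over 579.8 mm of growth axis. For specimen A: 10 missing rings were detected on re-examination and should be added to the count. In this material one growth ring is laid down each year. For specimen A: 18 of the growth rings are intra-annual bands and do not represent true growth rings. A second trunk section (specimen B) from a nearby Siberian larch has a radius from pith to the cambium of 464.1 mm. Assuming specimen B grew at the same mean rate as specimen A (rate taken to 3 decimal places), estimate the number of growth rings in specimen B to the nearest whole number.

Specimen A: adjusted count: 844 − 18 + 10 = 836 growth rings.
A: Extension rate ≈ 579.8 / 836 = 0.694 mm/year.
For B, 464.1 / 0.694 = 668.73 years ≈ 669 growth rings.

669 growth rings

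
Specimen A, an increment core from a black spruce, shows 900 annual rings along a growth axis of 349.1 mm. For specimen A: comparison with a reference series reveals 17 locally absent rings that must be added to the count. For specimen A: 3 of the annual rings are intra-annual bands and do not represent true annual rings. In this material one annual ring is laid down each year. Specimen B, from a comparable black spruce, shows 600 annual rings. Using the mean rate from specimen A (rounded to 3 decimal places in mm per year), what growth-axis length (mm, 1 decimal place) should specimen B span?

229.2 mm

Specimen A: after corrections the count is 900 − 3 + 17 = 914 annual rings.
A: Extension rate ≈ 349.1 / 914 = 0.382 mm/year.
B's length ≈ 0.382 × 600 = 229.2 mm.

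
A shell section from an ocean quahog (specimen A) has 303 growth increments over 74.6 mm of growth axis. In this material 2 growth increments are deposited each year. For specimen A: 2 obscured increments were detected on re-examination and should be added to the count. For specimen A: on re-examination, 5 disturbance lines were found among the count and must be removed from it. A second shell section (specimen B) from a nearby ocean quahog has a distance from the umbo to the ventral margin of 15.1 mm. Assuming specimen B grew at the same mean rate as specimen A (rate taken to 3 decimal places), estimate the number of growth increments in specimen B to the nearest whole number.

Specimen A: true growth increment count = 303 − 5 + 2 = 300.
Specimen A: with 2 growth increments per year, 300 / 2 = 150 years.
A: Mean rate = 74.6 mm / 150 years ≈ 0.497 mm per year.
Specimen B: 15.1 mm / 0.497 mm per year = 30.38 years; at 2 growth increments per year that is 30.38 × 2 ≈ 61 growth increments.

61 growth increments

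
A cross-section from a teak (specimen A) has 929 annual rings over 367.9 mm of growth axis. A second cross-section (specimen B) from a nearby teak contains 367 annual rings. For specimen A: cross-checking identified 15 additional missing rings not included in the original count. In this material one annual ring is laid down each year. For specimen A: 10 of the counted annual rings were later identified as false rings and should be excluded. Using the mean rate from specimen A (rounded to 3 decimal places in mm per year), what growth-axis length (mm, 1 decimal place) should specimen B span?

144.6 mm

Specimen A: after corrections the count is 929 − 10 + 15 = 934 annual rings.
A: 367.9 mm over 934 years gives 367.9 / 934 ≈ 0.394 mm/year.
B's length ≈ 0.394 × 367 = 144.6 mm.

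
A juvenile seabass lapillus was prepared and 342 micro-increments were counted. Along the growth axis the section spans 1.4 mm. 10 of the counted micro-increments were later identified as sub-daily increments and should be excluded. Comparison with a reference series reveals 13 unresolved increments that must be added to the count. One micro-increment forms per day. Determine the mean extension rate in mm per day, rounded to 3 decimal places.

0.004 mm per day

Correcting the raw count gives 342 − 10 + 13 = 345 true micro-increments.
Extension rate ≈ 1.4 / 345 = 0.004 mm per day.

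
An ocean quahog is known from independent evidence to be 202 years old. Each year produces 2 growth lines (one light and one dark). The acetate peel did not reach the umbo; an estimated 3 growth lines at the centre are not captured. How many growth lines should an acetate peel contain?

401 growth lines

Expected growth lines: 202 × 2 = 404.
Less the 3 uncaptured growth lines: 404 − 3 = 401.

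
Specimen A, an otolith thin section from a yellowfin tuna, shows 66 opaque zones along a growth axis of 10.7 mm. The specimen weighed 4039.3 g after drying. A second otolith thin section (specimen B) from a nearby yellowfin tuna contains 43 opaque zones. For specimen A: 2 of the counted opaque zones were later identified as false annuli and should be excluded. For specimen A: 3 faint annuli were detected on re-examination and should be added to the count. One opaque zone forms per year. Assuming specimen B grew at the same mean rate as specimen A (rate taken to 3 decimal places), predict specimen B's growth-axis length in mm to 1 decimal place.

Specimen A: true opaque zone count = 66 − 2 + 3 = 67.
A: 10.7 mm over 67 years gives 10.7 / 67 ≈ 0.160 mm/year.
For B, 0.160 mm/year × 43 years = 6.9 mm.

6.9 mm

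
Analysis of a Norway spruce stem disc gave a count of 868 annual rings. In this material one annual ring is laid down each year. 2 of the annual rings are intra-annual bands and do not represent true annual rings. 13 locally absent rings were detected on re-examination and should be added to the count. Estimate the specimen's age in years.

879 years

After corrections the count is 868 − 2 + 13 = 879 annual rings.
At one annual ring per year, that is 879 years.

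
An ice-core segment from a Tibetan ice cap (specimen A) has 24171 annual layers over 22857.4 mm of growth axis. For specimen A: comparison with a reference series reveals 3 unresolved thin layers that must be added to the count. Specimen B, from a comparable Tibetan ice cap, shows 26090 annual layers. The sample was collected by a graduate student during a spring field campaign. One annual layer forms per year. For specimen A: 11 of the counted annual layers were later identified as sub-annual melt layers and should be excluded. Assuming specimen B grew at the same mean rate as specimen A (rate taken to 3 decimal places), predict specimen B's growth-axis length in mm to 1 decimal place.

Specimen A: correcting the raw count gives 24171 − 11 + 3 = 24163 true annual layers.
A: 22857.4 mm over 24163 years gives 22857.4 / 24163 ≈ 0.946 mm per year.
B's length ≈ 0.946 × 26090 = 24681.1 mm.

24681.1 mm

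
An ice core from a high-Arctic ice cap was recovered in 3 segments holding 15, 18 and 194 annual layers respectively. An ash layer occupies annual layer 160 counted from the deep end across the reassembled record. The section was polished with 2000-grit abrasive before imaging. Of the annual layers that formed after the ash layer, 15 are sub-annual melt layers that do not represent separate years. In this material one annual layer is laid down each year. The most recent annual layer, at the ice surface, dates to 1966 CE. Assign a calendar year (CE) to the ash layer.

1914 CE

Total annual layers = 15 + 18 + 194 = 227.
Between annual layer 160 and the ice surface there are 227 − 160 = 67 annual layers.
Excluding 15 false annual layers: 67 − 15 = 52.
Counting back 52 years from 1966 CE places the ash layer in 1966 − 52 = 1914 CE.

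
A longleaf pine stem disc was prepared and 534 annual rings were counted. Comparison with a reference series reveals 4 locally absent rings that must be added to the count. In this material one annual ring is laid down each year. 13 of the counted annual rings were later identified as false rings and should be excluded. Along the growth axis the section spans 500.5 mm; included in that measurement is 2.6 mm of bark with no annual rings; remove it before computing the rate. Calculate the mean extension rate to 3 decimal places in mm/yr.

0.948 mm/yr

Adjusted count: 534 − 13 + 4 = 525 annual rings.
Removing the 2.6 mm offcut leaves 500.5 − 2.6 = 497.9 mm.
Mean rate = 497.9 mm / 525 years ≈ 0.948 mm/yr.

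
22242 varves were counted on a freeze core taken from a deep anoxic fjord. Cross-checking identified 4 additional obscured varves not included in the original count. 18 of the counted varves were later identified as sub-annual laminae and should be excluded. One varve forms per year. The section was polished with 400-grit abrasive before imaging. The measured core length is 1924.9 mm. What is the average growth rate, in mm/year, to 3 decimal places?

0.087 mm/year

True varve count = 22242 − 18 + 4 = 22228.
Extension rate ≈ 1924.9 / 22228 = 0.087 mm/year.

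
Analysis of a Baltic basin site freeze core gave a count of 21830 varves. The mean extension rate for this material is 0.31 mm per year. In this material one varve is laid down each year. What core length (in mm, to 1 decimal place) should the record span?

6767.3 mm

The record spans 21830 years at 0.31 mm per year.
Predicted length = 0.31 mm/year × 21830 years = 6767.3 mm.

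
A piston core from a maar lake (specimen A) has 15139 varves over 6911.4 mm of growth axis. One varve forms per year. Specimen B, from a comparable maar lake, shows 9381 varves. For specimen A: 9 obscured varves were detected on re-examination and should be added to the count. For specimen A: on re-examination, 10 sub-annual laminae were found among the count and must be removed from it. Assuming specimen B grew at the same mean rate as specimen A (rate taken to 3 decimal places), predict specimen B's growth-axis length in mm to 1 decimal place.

Specimen A: true varve count = 15139 − 10 + 9 = 15138.
A: Extension rate ≈ 6911.4 / 15138 = 0.457 mm/year.
Length of B = 0.457 × 9381 = 4287.1 mm.

4287.1 mm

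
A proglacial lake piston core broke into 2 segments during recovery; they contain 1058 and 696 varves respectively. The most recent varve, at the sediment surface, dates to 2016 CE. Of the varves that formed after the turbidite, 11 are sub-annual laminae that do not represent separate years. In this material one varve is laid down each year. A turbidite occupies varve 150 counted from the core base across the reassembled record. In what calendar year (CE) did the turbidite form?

423 CE

Total varves = 1058 + 696 = 1754.
1754 − 150 = 1604 varves lie beyond the turbidite toward the sediment surface.
Removing the 11 false varves leaves 1604 − 11 = 1593 true varves beyond the turbidite.
Counting back 1593 years from 2016 CE places the turbidite in 2016 − 1593 = 423 CE.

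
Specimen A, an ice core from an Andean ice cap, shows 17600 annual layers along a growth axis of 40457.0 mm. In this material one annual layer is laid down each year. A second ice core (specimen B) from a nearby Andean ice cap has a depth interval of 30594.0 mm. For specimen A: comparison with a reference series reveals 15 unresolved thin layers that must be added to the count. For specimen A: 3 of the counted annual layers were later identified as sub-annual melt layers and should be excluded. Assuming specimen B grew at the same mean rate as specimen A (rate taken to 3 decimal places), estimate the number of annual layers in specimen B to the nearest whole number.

13319 annual layers

Specimen A: correcting the raw count gives 17600 − 3 + 15 = 17612 true annual layers.
A: Mean rate = 40457.0 mm / 17612 years ≈ 2.297 mm/year.
Specimen B: 30594.0 mm / 2.297 mm per year = 13319.11 years ≈ 13319 annual layers.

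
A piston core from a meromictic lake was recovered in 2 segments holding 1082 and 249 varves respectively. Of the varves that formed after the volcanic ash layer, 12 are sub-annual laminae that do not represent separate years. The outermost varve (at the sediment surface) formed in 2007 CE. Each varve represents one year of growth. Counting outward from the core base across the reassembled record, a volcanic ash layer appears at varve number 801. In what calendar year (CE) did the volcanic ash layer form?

Total varves = 1082 + 249 = 1331.
Between varve 801 and the sediment surface there are 1331 − 801 = 530 varves.
530 − 12 false = 518 true varves after the volcanic ash layer.
The varve at the sediment surface is 2007 CE, so the volcanic ash layer dates to 2007 − 518 = 1489 CE.

1489 CE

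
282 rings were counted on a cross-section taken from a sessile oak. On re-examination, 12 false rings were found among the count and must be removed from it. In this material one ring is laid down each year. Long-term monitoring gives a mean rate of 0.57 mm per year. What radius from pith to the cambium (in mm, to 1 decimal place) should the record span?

153.9 mm

Correcting the raw count gives 282 − 12 = 270 true rings.
270 years at 0.57 mm/year gives 0.57 × 270 = 153.9 mm.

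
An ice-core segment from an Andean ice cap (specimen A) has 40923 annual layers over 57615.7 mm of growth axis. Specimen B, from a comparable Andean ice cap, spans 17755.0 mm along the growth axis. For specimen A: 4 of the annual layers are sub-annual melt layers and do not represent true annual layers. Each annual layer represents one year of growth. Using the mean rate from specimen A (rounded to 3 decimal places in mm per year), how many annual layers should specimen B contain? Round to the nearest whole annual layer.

Specimen A: correcting the raw count gives 40923 − 4 = 40919 true annual layers.
A: Extension rate ≈ 57615.7 / 40919 = 1.408 mm/year.
B spans 17755.0 / 1.408 = 12610.09 years ≈ 12610 annual layers.

12610 annual layers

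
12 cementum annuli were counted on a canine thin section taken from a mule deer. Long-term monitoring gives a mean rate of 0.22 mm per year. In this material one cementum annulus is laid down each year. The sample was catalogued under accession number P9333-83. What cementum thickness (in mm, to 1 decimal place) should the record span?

2.6 mm

The record spans 12 years at 0.22 mm per year.
12 years at 0.22 mm/year gives 0.22 × 12 = 2.6 mm.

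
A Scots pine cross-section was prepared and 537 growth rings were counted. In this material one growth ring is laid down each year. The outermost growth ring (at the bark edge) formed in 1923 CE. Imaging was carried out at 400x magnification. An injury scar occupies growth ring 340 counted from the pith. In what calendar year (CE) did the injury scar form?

1726 CE

Between growth ring 340 and the bark edge there are 537 − 340 = 197 growth rings.
The growth ring at the bark edge is 1923 CE, so the injury scar dates to 1923 − 197 = 1726 CE.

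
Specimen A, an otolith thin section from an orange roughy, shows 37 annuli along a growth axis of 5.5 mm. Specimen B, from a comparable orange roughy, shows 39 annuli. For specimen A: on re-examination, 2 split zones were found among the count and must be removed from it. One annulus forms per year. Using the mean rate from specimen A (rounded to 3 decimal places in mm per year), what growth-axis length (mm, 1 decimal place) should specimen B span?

Specimen A: correcting the raw count gives 37 − 2 = 35 true annuli.
A: 5.5 mm over 35 years gives 5.5 / 35 ≈ 0.157 mm per year.
Length of B = 0.157 × 39 = 6.1 mm.

6.1 mm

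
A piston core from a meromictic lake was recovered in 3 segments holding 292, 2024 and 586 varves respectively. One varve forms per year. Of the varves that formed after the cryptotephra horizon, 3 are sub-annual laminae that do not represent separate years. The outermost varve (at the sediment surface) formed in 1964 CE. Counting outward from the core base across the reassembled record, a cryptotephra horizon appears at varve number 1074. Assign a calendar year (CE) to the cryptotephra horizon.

Total varves = 292 + 2024 + 586 = 2902.
Between varve 1074 and the sediment surface there are 2902 − 1074 = 1828 varves.
Removing the 3 false varves leaves 1828 − 3 = 1825 true varves beyond the cryptotephra horizon.
Counting back 1825 years from 1964 CE places the cryptotephra horizon in 1964 − 1825 = 139 CE.

139 CE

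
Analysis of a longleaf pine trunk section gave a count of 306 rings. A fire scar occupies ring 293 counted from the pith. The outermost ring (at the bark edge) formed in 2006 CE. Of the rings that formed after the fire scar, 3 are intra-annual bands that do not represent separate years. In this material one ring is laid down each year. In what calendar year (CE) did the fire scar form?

The fire scar sits at ring 293 from the pith, so 306 − 293 = 13 rings formed after it.
13 − 3 false = 10 true rings after the fire scar.
2006 − 10 = 1996 CE.

1996 CE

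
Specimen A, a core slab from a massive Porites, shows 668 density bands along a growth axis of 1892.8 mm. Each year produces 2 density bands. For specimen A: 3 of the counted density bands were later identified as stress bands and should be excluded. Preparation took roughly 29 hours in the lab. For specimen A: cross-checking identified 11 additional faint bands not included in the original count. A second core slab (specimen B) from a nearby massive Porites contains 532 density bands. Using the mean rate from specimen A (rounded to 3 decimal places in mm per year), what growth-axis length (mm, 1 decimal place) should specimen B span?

1489.6 mm

Specimen A: correcting the raw count gives 668 − 3 + 11 = 676 true density bands.
Specimen A: dividing by 2 density bands per year: 676 / 2 = 338 years.
A: Extension rate ≈ 1892.8 / 338 = 5.600 mm/yr.
Specimen B: with 2 density bands per year, 532 / 2 = 266 years. B's length ≈ 5.600 × 266 = 1489.6 mm.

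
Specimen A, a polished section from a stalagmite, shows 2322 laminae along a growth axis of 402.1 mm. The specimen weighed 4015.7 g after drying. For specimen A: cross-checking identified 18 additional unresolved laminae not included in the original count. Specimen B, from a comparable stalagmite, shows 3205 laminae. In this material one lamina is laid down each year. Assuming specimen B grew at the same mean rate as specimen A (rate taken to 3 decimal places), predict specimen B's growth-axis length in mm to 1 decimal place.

Specimen A: after corrections the count is 2322 + 18 = 2340 laminae.
A: 402.1 mm over 2340 years gives 402.1 / 2340 ≈ 0.172 mm per year.
For B, 0.172 mm/year × 3205 years = 551.3 mm.

551.3 mm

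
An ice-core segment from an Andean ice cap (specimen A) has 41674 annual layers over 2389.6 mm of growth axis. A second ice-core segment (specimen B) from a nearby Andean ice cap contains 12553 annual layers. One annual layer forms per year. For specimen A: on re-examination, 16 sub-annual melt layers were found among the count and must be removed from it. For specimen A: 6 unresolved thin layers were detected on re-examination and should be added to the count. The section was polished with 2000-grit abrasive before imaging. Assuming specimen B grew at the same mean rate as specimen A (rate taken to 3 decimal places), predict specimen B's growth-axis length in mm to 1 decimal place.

Specimen A: true annual layer count = 41674 − 16 + 6 = 41664.
A: Extension rate ≈ 2389.6 / 41664 = 0.057 mm per year.
B's length ≈ 0.057 × 12553 = 715.5 mm.

715.5 mm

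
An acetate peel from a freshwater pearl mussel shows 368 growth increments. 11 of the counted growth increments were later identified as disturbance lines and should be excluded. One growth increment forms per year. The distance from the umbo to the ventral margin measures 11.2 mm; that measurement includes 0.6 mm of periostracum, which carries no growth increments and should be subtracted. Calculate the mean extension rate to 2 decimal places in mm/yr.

0.03 mm/yr

True growth increment count = 368 − 11 = 357.
Net length = 11.2 − 0.6 = 10.6 mm.
10.6 mm over 357 years gives 10.6 / 357 ≈ 0.03 mm/yr.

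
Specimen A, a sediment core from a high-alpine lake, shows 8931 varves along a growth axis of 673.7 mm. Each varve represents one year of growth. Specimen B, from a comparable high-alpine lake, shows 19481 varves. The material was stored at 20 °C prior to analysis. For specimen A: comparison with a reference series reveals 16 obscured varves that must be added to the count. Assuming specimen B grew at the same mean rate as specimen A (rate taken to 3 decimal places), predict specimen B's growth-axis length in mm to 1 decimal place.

1461.1 mm

Specimen A: true varve count = 8931 + 16 = 8947.
A: Extension rate ≈ 673.7 / 8947 = 0.075 mm/yr.
B's length ≈ 0.075 × 19481 = 1461.1 mm.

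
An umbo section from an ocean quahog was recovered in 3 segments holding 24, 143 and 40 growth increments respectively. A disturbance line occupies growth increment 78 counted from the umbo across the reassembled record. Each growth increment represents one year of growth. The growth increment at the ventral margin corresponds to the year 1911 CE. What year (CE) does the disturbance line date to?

Total growth increments = 24 + 143 + 40 = 207.
The disturbance line sits at growth increment 78 from the umbo, so 207 − 78 = 129 growth increments formed after it.
1911 − 129 = 1782 CE.

1782 CE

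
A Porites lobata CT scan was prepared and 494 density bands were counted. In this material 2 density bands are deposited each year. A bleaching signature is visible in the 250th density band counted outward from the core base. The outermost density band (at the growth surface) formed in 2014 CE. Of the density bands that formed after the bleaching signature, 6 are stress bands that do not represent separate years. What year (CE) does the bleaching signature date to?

494 − 250 = 244 density bands lie beyond the bleaching signature toward the growth surface.
Removing the 6 false density bands leaves 244 − 6 = 238 true density bands beyond the bleaching signature.
238 density bands at 2 per year is 238 / 2 = 119 years.
Counting back 119 years from 2014 CE places the bleaching signature in 2014 − 119 = 1895 CE.

1895 CE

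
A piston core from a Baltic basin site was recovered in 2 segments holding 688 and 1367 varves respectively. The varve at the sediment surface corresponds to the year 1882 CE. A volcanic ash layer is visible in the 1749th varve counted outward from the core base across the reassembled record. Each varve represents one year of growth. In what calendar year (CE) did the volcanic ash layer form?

Total varves = 688 + 1367 = 2055.
The volcanic ash layer sits at varve 1749 from the core base, so 2055 − 1749 = 306 varves formed after it.
1882 − 306 = 1576 CE.

1576 CE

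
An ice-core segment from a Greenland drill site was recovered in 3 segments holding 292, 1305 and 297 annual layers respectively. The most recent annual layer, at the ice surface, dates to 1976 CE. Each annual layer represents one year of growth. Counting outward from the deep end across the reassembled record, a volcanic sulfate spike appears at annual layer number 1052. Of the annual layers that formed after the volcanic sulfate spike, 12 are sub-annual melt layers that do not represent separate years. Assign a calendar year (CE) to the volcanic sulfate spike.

Total annual layers = 292 + 1305 + 297 = 1894.
The volcanic sulfate spike sits at annual layer 1052 from the deep end, so 1894 − 1052 = 842 annual layers formed after it.
Removing the 12 false annual layers leaves 842 − 12 = 830 true annual layers beyond the volcanic sulfate spike.
1976 − 830 = 1146 CE.

1146 CE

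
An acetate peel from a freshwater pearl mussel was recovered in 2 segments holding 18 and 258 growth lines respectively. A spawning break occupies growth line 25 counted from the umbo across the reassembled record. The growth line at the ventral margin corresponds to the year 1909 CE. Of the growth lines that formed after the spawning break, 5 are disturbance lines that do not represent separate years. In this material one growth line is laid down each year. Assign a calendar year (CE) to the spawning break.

1663 CE

Total growth lines = 18 + 258 = 276.
Between growth line 25 and the ventral margin there are 276 − 25 = 251 growth lines.
Removing the 5 false growth lines leaves 251 − 5 = 246 true growth lines beyond the spawning break.
1909 − 246 = 1663 CE.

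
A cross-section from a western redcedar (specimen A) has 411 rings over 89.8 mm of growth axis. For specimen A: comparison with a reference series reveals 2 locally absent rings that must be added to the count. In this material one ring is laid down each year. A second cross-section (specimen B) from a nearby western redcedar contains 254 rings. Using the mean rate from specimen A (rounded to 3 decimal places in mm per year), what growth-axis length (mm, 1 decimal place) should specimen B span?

55.1 mm

Specimen A: true ring count = 411 + 2 = 413.
A: Mean rate = 89.8 mm / 413 years ≈ 0.217 mm/year.
B's length ≈ 0.217 × 254 = 55.1 mm.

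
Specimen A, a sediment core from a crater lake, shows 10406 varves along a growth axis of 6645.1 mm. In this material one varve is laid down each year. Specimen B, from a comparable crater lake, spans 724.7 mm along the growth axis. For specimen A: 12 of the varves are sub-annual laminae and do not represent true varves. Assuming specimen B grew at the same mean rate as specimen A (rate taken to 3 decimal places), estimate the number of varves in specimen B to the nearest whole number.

Specimen A: correcting the raw count gives 10406 − 12 = 10394 true varves.
A: Mean rate = 6645.1 mm / 10394 years ≈ 0.639 mm per year.
Specimen B: 724.7 mm / 0.639 mm per year = 1134.12 years ≈ 1134 varves.

1134 varves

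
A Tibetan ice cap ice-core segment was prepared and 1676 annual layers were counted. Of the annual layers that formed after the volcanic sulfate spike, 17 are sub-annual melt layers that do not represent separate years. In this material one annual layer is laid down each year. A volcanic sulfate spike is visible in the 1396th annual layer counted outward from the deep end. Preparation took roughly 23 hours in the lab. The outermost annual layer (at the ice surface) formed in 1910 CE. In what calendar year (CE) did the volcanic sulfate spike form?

The volcanic sulfate spike sits at annual layer 1396 from the deep end, so 1676 − 1396 = 280 annual layers formed after it.
280 − 17 false = 263 true annual layers after the volcanic sulfate spike.
Counting back 263 years from 1910 CE places the volcanic sulfate spike in 1910 − 263 = 1647 CE.

1647 CE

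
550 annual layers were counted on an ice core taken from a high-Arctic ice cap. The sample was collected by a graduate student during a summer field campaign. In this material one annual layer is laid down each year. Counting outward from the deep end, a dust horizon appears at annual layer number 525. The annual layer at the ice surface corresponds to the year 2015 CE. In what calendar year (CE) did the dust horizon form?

The dust horizon sits at annual layer 525 from the deep end, so 550 − 525 = 25 annual layers formed after it.
Counting back 25 years from 2015 CE places the dust horizon in 2015 − 25 = 1990 CE.

1990 CE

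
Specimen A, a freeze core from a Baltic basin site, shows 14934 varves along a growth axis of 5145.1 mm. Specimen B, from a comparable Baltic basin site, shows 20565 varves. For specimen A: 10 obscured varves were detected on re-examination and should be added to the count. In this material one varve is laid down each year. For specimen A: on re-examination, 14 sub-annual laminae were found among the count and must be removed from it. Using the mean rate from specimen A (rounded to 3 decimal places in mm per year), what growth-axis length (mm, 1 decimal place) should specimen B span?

Specimen A: correcting the raw count gives 14934 − 14 + 10 = 14930 true varves.
A: 5145.1 mm over 14930 years gives 5145.1 / 14930 ≈ 0.345 mm/year.
For B, 0.345 mm/year × 20565 years = 7094.9 mm.

7094.9 mm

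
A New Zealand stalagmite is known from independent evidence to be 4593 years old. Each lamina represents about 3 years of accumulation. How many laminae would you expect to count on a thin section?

One lamina every 3 years means 4593 / 3 = 1531 laminae.
So 1531 laminae should be present.

1531 laminae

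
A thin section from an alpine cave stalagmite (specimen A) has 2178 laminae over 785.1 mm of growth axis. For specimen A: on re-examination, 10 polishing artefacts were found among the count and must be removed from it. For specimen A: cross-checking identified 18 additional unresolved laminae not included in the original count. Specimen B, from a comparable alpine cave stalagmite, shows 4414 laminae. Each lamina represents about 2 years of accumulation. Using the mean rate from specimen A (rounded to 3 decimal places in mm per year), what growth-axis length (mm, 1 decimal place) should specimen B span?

1589.0 mm

Specimen A: after corrections the count is 2178 − 10 + 18 = 2186 laminae.
Specimen A: at 2 years per lamina, 2186 × 2 = 4372 years.
A: Mean rate = 785.1 mm / 4372 years ≈ 0.180 mm/year.
Specimen B: multiplying by 2 years per lamina: 4414 × 2 = 8828 years. For B, 0.180 mm/year × 8828 years = 1589.0 mm.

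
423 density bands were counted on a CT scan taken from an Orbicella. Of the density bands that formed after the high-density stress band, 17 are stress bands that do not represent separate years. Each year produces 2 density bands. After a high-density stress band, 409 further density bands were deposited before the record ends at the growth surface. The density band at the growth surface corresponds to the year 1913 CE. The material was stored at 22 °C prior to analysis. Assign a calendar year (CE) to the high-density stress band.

409 density bands formed after the high-density stress band.
409 − 17 false = 392 true density bands after the high-density stress band.
392 density bands at 2 per year is 392 / 2 = 196 years.
The density band at the growth surface is 1913 CE, so the high-density stress band dates to 1913 − 196 = 1717 CE.

1717 CE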